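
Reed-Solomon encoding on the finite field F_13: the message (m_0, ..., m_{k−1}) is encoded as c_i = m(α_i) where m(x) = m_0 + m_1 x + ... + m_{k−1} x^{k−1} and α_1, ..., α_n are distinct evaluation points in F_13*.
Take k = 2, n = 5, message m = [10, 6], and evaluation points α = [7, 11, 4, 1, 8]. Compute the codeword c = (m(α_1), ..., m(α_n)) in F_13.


c = [0, 11, 8, 3, 6]

Message polynomial: m(x) = 10 + 6·x (mod 13).
For each evaluation point α_i, compute m(α_i) mod 13:
  α_1 = 7: Horner steps 6 → 0, so m(7) = 0.
  α_2 = 11: Horner steps 6 → 11, so m(11) = 11.
  α_3 = 4: Horner steps 6 → 8, so m(4) = 8.
  α_4 = 1: Horner steps 6 → 3, so m(1) = 3.
  α_5 = 8: Horner steps 6 → 6, so m(8) = 6.
Codeword c = [0, 11, 8, 3, 6] ∈ F_13^5.


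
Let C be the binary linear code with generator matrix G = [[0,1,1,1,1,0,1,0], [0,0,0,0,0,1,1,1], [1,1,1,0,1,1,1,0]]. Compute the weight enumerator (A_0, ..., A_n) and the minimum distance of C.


Weight distribution: A_0 = 1, A_3 = 2, A_4 = 1, A_5 = 2, A_6 = 2. Minimum distance d = 3.

Enumerate all 2^3 = 8 messages m ∈ F_2^3.
For each, compute codeword c = mG in F_2^8, then tally its weight.
  m = 000 → c = 00000000, weight = 0.
  m = 100 → c = 01111010, weight = 5.
  m = 010 → c = 00000111, weight = 3.
  m = 110 → c = 01111101, weight = 6.
  m = 001 → c = 11101110, weight = 6.
  m = 101 → c = 10010100, weight = 3.
  m = 011 → c = 11101001, weight = 5.
  m = 111 → c = 10010011, weight = 4.
Tally weights:
  weight 0: 1 codewords.
  weight 3: 2 codewords.
  weight 4: 1 codewords.
  weight 5: 2 codewords.
  weight 6: 2 codewords.
Minimum distance d = smallest w > 0 with A_w > 0 = 3.
Sanity: Σ A_w = 8 = 2^3 = 8 ✓.


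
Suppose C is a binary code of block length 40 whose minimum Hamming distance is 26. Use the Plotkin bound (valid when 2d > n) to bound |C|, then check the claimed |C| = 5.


Plotkin bound M ≤ 4; given |C| = 5 > bound (violated).

Check applicability: 2d = 52, n = 40.
2d − n = 12 > 0, so Plotkin applies.
Compute d/(2d−n) = 26/12 ≈ 2.1667.
⌊d/(2d−n)⌋ = 2.
Plotkin bound: M ≤ 2·2 = 4.
Given |C| = 5, check: VIOLATED.
This |C| is above the Plotkin bound, so no binary code with n = 40, d = 26 and 5 codewords exists.


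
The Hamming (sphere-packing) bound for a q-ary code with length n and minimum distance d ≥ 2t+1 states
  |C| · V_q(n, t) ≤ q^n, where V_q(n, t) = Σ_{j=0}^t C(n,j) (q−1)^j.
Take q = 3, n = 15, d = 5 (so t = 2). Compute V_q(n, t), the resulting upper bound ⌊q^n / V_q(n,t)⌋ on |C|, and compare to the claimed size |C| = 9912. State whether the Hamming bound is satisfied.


V_q(n, t) = 451, q^n = 14348907, Hamming bound = 31815, |C| = 9912 ≤ bound (satisfied).

Step 1: Compute V_q(n, t) = Σ_{j=0}^2 C(n, j) (q−1)^j.
  j = 0: C(15,0)·(2)^0 = 1·1 = 1.
  j = 1: C(15,1)·(2)^1 = 15·2 = 30.
  j = 2: C(15,2)·(2)^2 = 105·4 = 420.
  V_q(n, t) = 1 + 30 + 420 = 451.
Step 2: q^n = 3^15 = 14348907.
Step 3: Hamming bound ⌊q^n / V_q(n,t)⌋ = ⌊14348907/451⌋ = 31815.
Step 4: Compare |C| = 9912 to 31815: satisfied.
The claimed |C| lies below the Hamming bound.


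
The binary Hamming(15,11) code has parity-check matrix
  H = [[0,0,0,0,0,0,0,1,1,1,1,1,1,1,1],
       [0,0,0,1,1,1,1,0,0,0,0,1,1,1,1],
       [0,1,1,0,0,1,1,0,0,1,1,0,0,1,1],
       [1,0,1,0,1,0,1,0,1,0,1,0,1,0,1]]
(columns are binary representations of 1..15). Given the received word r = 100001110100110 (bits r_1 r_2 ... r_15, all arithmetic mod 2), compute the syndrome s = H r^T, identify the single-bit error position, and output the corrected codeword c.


s = (0, 0, 0, 1)^T, error position = 1, corrected codeword c = 000001110100110

Compute s = H r^T mod 2 one row at a time:
  s_1 = 1 + 0 + 1 + 0 + 0 + 1 + 1 + 0 = 4 ≡ 0 (mod 2).
  s_2 = 0 + 0 + 1 + 1 + 0 + 1 + 1 + 0 = 4 ≡ 0 (mod 2).
  s_3 = 0 + 0 + 1 + 1 + 1 + 0 + 1 + 0 = 4 ≡ 0 (mod 2).
  s_4 = 1 + 0 + 0 + 1 + 0 + 0 + 1 + 0 = 3 ≡ 1 (mod 2).
s = (0, 0, 0, 1)^T — this equals column 1 of H (binary 0001), so error is at position 1.
Correct: flip bit 1 of r = 100001110100110 to get c = 000001110100110.


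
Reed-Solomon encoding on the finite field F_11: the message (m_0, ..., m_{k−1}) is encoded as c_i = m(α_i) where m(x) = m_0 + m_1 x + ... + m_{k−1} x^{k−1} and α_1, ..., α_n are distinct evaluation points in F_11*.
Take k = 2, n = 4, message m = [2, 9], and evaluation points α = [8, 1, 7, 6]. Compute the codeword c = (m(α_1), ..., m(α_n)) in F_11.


c = [8, 0, 10, 1]

Message polynomial: m(x) = 2 + 9·x (mod 11).
For each evaluation point α_i, compute m(α_i) mod 11:
  α_1 = 8: Horner steps 9 → 8, so m(8) = 8.
  α_2 = 1: Horner steps 9 → 0, so m(1) = 0.
  α_3 = 7: Horner steps 9 → 10, so m(7) = 10.
  α_4 = 6: Horner steps 9 → 1, so m(6) = 1.
Codeword c = [8, 0, 10, 1] ∈ F_11^4.


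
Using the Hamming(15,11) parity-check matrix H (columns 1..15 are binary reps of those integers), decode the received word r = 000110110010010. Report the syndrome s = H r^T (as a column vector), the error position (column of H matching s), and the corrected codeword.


s = (1, 0, 1, 1)^T, error position = 11, corrected codeword c = 000110110000010

Compute s = H r^T mod 2 one row at a time:
  s_1 = 1 + 0 + 0 + 1 + 0 + 0 + 1 + 0 = 3 ≡ 1 (mod 2).
  s_2 = 1 + 1 + 0 + 1 + 0 + 0 + 1 + 0 = 4 ≡ 0 (mod 2).
  s_3 = 0 + 0 + 0 + 1 + 0 + 1 + 1 + 0 = 3 ≡ 1 (mod 2).
  s_4 = 0 + 0 + 1 + 1 + 0 + 1 + 0 + 0 = 3 ≡ 1 (mod 2).
s = (1, 0, 1, 1)^T — this equals column 11 of H (binary 1011), so error is at position 11.
Correct: flip bit 11 of r = 000110110010010 to get c = 000110110000010.


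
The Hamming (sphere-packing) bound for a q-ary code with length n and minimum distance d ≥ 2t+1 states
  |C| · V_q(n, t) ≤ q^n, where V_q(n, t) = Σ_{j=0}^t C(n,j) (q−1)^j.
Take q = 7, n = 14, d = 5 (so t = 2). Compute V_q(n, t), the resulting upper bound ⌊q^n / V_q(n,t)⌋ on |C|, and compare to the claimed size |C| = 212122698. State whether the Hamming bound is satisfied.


V_q(n, t) = 3361, q^n = 678223072849, Hamming bound = 201792047, |C| = 212122698 > bound (violated).

Step 1: Compute V_q(n, t) = Σ_{j=0}^2 C(n, j) (q−1)^j.
  j = 0: C(14,0)·(6)^0 = 1·1 = 1.
  j = 1: C(14,1)·(6)^1 = 14·6 = 84.
  j = 2: C(14,2)·(6)^2 = 91·36 = 3276.
  V_q(n, t) = 1 + 84 + 3276 = 3361.
Step 2: q^n = 7^14 = 678223072849.
Step 3: Hamming bound ⌊q^n / V_q(n,t)⌋ = ⌊678223072849/3361⌋ = 201792047.
Step 4: Compare |C| = 212122698 to 201792047: violated.
The claimed |C| lies above the Hamming bound, so no 7-ary code of length 14 with d ≥ 5 can have 212122698 codewords.


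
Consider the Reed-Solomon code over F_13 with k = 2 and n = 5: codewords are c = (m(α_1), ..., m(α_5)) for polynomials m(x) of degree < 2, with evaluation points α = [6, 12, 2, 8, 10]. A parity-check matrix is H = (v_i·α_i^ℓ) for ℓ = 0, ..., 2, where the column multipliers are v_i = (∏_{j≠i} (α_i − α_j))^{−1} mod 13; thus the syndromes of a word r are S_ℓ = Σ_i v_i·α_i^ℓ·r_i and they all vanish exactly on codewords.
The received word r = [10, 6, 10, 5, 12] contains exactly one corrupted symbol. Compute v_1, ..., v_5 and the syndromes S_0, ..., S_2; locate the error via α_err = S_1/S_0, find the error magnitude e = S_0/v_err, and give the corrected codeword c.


S = (4, 11, 1), error at position 1, error magnitude e = 12, c = [11, 6, 10, 5, 12].

Step 1: column multipliers v_i = (∏_{j≠i}(α_i − α_j))^{−1} mod 13.
  i = 1 (α = 6): (6−12)(6−2)(6−8)(6−10) = (−6)·4·(−2)·(−4) = −192 ≡ 3, so v_1 = 3^{−1} = 9 (mod 13).
  i = 2 (α = 12): (12−6)(12−2)(12−8)(12−10) = 6·10·4·2 = 480 ≡ 12, so v_2 = 12^{−1} = 12 (mod 13).
  i = 3 (α = 2): (2−6)(2−12)(2−8)(2−10) = (−4)·(−10)·(−6)·(−8) = 1920 ≡ 9, so v_3 = 9^{−1} = 3 (mod 13).
  i = 4 (α = 8): (8−6)(8−12)(8−2)(8−10) = 2·(−4)·6·(−2) = 96 ≡ 5, so v_4 = 5^{−1} = 8 (mod 13).
  i = 5 (α = 10): (10−6)(10−12)(10−2)(10−8) = 4·(−2)·8·2 = −128 ≡ 2, so v_5 = 2^{−1} = 7 (mod 13).
  v = [9, 12, 3, 8, 7].
Step 2: syndromes of r = [10, 6, 10, 5, 12] (all sums mod 13).
  S_0 = Σ v_i r_i = 9·10 + 12·6 + 3·10 + 8·5 + 7·12 = 316 ≡ 4.
  S_1 = Σ v_i α_i r_i = 9·6·10 + 12·12·6 + 3·2·10 + 8·8·5 + 7·10·12 = 2624 ≡ 11.
  α_i^2 mod 13 = [10, 1, 4, 12, 9].
  S_2 = Σ v_i α_i^2 r_i = 9·10·10 + 12·1·6 + 3·4·10 + 8·12·5 + 7·9·12 = 2328 ≡ 1.
  S = (4, 11, 1) ≠ 0, so r is not a codeword (an error is present).
Step 3: locate the error. For a single error e at position i, S_ℓ = v_i·e·α_i^ℓ, so α_err = S_1/S_0.
  S_0^{−1} = 4^{−1} = 10 (mod 13), so α_err = 11·10 = 110 ≡ 6 = α_1. Error position i = 1.
  Consistency check: S_2/S_1 = 1·6 = 6 ≡ 6 = α_err ✓ (single-error assumption holds).
Step 4: error magnitude e = S_0/v_1 = S_0·∏_{j≠1}(α_1 − α_j) = 4·3 = 12 ≡ 12 (mod 13).
Step 5: correct position 1: c_1 = r_1 − e = 10 − 12 ≡ 11 (mod 13). Hence c = [11, 6, 10, 5, 12].
  Check: interpolating c through the α_i gives m(x) = 3 + 10·x (degree < 2) with m(α_i) = c_i for every i, so c is indeed a codeword.


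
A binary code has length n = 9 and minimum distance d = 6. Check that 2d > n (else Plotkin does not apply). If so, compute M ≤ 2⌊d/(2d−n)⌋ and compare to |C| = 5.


Plotkin bound M ≤ 4; given |C| = 5 > bound (violated).

Check applicability: 2d = 12, n = 9.
2d − n = 3 > 0, so Plotkin applies.
Compute d/(2d−n) = 6/3 ≈ 2.0000.
⌊d/(2d−n)⌋ = 2.
Plotkin bound: M ≤ 2·2 = 4.
Given |C| = 5, check: VIOLATED.
This |C| is above the Plotkin bound, so no binary code with n = 9, d = 6 and 5 codewords exists.


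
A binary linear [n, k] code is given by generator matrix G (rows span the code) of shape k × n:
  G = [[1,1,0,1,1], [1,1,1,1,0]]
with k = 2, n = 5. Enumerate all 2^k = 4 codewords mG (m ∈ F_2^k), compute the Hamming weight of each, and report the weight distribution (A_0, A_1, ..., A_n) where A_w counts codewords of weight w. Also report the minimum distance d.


Weight distribution: A_0 = 1, A_2 = 1, A_4 = 2. Minimum distance d = 2.

Enumerate all 2^2 = 4 messages m ∈ F_2^2.
For each, compute codeword c = mG in F_2^5, then tally its weight.
  m = 00 → c = 00000, weight = 0.
  m = 10 → c = 11011, weight = 4.
  m = 01 → c = 11110, weight = 4.
  m = 11 → c = 00101, weight = 2.
Tally weights:
  weight 0: 1 codewords.
  weight 2: 1 codewords.
  weight 4: 2 codewords.
Minimum distance d = smallest w > 0 with A_w > 0 = 2.
Sanity: Σ A_w = 4 = 2^2 = 4 ✓.


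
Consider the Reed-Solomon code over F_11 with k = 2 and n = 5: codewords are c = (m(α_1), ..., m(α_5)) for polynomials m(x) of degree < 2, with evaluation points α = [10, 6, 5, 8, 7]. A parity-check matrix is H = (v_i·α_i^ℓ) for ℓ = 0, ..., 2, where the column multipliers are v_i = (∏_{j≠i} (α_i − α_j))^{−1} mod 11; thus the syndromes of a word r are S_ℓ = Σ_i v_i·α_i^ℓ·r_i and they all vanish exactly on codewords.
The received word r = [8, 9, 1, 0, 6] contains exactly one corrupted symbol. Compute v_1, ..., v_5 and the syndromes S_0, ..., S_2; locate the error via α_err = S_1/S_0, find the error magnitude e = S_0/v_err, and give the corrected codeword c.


S = (3, 2, 5), error at position 4, error magnitude e = 8, c = [8, 9, 1, 3, 6].

Step 1: column multipliers v_i = (∏_{j≠i}(α_i − α_j))^{−1} mod 11.
  i = 1 (α = 10): (10−6)(10−5)(10−8)(10−7) = 4·5·2·3 = 120 ≡ 10, so v_1 = 10^{−1} = 10 (mod 11).
  i = 2 (α = 6): (6−10)(6−5)(6−8)(6−7) = (−4)·1·(−2)·(−1) = −8 ≡ 3, so v_2 = 3^{−1} = 4 (mod 11).
  i = 3 (α = 5): (5−10)(5−6)(5−8)(5−7) = (−5)·(−1)·(−3)·(−2) = 30 ≡ 8, so v_3 = 8^{−1} = 7 (mod 11).
  i = 4 (α = 8): (8−10)(8−6)(8−5)(8−7) = (−2)·2·3·1 = −12 ≡ 10, so v_4 = 10^{−1} = 10 (mod 11).
  i = 5 (α = 7): (7−10)(7−6)(7−5)(7−8) = (−3)·1·2·(−1) = 6 ≡ 6, so v_5 = 6^{−1} = 2 (mod 11).
  v = [10, 4, 7, 10, 2].
Step 2: syndromes of r = [8, 9, 1, 0, 6] (all sums mod 11).
  S_0 = Σ v_i r_i = 10·8 + 4·9 + 7·1 + 10·0 + 2·6 = 135 ≡ 3.
  S_1 = Σ v_i α_i r_i = 10·10·8 + 4·6·9 + 7·5·1 + 10·8·0 + 2·7·6 = 1135 ≡ 2.
  α_i^2 mod 11 = [1, 3, 3, 9, 5].
  S_2 = Σ v_i α_i^2 r_i = 10·1·8 + 4·3·9 + 7·3·1 + 10·9·0 + 2·5·6 = 269 ≡ 5.
  S = (3, 2, 5) ≠ 0, so r is not a codeword (an error is present).
Step 3: locate the error. For a single error e at position i, S_ℓ = v_i·e·α_i^ℓ, so α_err = S_1/S_0.
  S_0^{−1} = 3^{−1} = 4 (mod 11), so α_err = 2·4 = 8 ≡ 8 = α_4. Error position i = 4.
  Consistency check: S_2/S_1 = 5·6 = 30 ≡ 8 = α_err ✓ (single-error assumption holds).
Step 4: error magnitude e = S_0/v_4 = S_0·∏_{j≠4}(α_4 − α_j) = 3·10 = 30 ≡ 8 (mod 11).
Step 5: correct position 4: c_4 = r_4 − e = 0 − 8 ≡ 3 (mod 11). Hence c = [8, 9, 1, 3, 6].
  Check: interpolating c through the α_i gives m(x) = 5 + 8·x (degree < 2) with m(α_i) = c_i for every i, so c is indeed a codeword.


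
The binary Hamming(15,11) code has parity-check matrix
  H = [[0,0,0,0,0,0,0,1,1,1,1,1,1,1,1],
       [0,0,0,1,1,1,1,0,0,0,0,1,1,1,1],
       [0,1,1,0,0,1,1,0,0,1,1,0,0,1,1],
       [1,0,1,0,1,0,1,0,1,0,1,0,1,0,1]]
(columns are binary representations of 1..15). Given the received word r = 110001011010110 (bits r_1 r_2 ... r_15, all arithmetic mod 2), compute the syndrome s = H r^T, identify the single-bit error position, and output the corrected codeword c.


s = (1, 1, 0, 0)^T, error position = 12, corrected codeword c = 110001011011110

Compute s = H r^T mod 2 one row at a time:
  s_1 = 1 + 1 + 0 + 1 + 0 + 1 + 1 + 0 = 5 ≡ 1 (mod 2).
  s_2 = 0 + 0 + 1 + 0 + 0 + 1 + 1 + 0 = 3 ≡ 1 (mod 2).
  s_3 = 1 + 0 + 1 + 0 + 0 + 1 + 1 + 0 = 4 ≡ 0 (mod 2).
  s_4 = 1 + 0 + 0 + 0 + 1 + 1 + 1 + 0 = 4 ≡ 0 (mod 2).
s = (1, 1, 0, 0)^T — this equals column 12 of H (binary 1100), so error is at position 12.
Correct: flip bit 12 of r = 110001011010110 to get c = 110001011011110.


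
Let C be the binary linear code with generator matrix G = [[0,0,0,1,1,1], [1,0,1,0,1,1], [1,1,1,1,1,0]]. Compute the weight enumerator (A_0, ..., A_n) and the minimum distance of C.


Weight distribution: A_0 = 1, A_2 = 1, A_3 = 3, A_4 = 2, A_5 = 1. Minimum distance d = 2.

Enumerate all 2^3 = 8 messages m ∈ F_2^3.
For each, compute codeword c = mG in F_2^6, then tally its weight.
  m = 000 → c = 000000, weight = 0.
  m = 100 → c = 000111, weight = 3.
  m = 010 → c = 101011, weight = 4.
  m = 110 → c = 101100, weight = 3.
  m = 001 → c = 111110, weight = 5.
  m = 101 → c = 111001, weight = 4.
  m = 011 → c = 010101, weight = 3.
  m = 111 → c = 010010, weight = 2.
Tally weights:
  weight 0: 1 codewords.
  weight 2: 1 codewords.
  weight 3: 3 codewords.
  weight 4: 2 codewords.
  weight 5: 1 codewords.
Minimum distance d = smallest w > 0 with A_w > 0 = 2.
Sanity: Σ A_w = 8 = 2^3 = 8 ✓.


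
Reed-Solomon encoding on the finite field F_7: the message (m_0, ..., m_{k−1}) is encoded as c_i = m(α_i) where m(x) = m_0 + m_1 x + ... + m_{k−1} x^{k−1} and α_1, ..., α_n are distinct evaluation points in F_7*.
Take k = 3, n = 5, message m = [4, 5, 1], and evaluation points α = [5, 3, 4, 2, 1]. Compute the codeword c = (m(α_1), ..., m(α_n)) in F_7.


c = [5, 0, 5, 4, 3]

Message polynomial: m(x) = 4 + 5·x + 1·x^2 (mod 7).
For each evaluation point α_i, compute m(α_i) mod 7:
  α_1 = 5: Horner steps 1 → 3 → 5, so m(5) = 5.
  α_2 = 3: Horner steps 1 → 1 → 0, so m(3) = 0.
  α_3 = 4: Horner steps 1 → 2 → 5, so m(4) = 5.
  α_4 = 2: Horner steps 1 → 0 → 4, so m(2) = 4.
  α_5 = 1: Horner steps 1 → 6 → 3, so m(1) = 3.
Codeword c = [5, 0, 5, 4, 3] ∈ F_7^5.


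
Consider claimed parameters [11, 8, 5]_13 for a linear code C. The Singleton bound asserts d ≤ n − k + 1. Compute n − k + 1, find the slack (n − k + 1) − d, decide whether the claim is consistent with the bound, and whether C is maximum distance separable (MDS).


Singleton RHS = n − k + 1 = 4, slack = -1, bound violated (no such code; not MDS).

Singleton bound: d ≤ n − k + 1.
Here n = 11, k = 8, so n − k + 1 = 4.
Given d = 5, check d ≤ 4: NO.
Slack = (n − k + 1) − d = -1.
The slack is negative: d = 5 exceeds n − k + 1 = 4 by 1, so the Singleton bound is violated and no linear [11, 8, 5]_13 code can exist. In particular it is not MDS (MDS requires d = n − k + 1 exactly).
Description: the claimed parameters are [11, 8, 5]_13; such a code would be impossible (violates the Singleton bound).


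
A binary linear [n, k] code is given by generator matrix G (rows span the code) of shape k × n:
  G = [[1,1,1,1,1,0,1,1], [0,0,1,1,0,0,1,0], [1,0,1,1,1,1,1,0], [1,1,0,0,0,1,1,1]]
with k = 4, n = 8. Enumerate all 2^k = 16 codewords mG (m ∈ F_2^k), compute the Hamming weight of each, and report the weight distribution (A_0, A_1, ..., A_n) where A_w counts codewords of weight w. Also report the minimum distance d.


Weight distribution: A_0 = 1, A_2 = 1, A_3 = 5, A_4 = 3, A_5 = 2, A_6 = 3, A_7 = 1. Minimum distance d = 2.

Enumerate all 2^4 = 16 messages m ∈ F_2^4.
For each, compute codeword c = mG in F_2^8, then tally its weight.
  m = 0000 → c = 00000000, weight = 0.
  m = 1000 → c = 11111011, weight = 7.
  m = 0100 → c = 00110010, weight = 3.
  m = 1100 → c = 11001001, weight = 4.
  m = 0010 → c = 10111110, weight = 6.
  m = 1010 → c = 01000101, weight = 3.
  m = 0110 → c = 10001100, weight = 3.
  m = 1110 → c = 01110111, weight = 6.
  m = 0001 → c = 11000111, weight = 5.
  m = 1001 → c = 00111100, weight = 4.
  m = 0101 → c = 11110101, weight = 6.
  m = 1101 → c = 00001110, weight = 3.
  m = 0011 → c = 01111001, weight = 5.
  m = 1011 → c = 10000010, weight = 2.
  m = 0111 → c = 01001011, weight = 4.
  m = 1111 → c = 10110000, weight = 3.
Tally weights:
  weight 0: 1 codewords.
  weight 2: 1 codewords.
  weight 3: 5 codewords.
  weight 4: 3 codewords.
  weight 5: 2 codewords.
  weight 6: 3 codewords.
  weight 7: 1 codewords.
Minimum distance d = smallest w > 0 with A_w > 0 = 2.
Sanity: Σ A_w = 16 = 2^4 = 16 ✓.


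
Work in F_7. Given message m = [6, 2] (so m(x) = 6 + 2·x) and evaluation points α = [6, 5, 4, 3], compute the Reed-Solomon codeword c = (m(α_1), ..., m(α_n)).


c = [4, 2, 0, 5]

Message polynomial: m(x) = 6 + 2·x (mod 7).
For each evaluation point α_i, compute m(α_i) mod 7:
  α_1 = 6: Horner steps 2 → 4, so m(6) = 4.
  α_2 = 5: Horner steps 2 → 2, so m(5) = 2.
  α_3 = 4: Horner steps 2 → 0, so m(4) = 0.
  α_4 = 3: Horner steps 2 → 5, so m(3) = 5.
Codeword c = [4, 2, 0, 5] ∈ F_7^4.


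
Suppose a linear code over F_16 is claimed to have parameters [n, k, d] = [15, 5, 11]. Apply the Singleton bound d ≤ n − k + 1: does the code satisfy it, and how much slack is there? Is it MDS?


Singleton RHS = n − k + 1 = 11, slack = 0, bound satisfied, MDS.

Singleton bound: d ≤ n − k + 1.
Here n = 15, k = 5, so n − k + 1 = 11.
Given d = 11, check d ≤ 11: YES.
Slack = (n − k + 1) − d = 0.
The code is MDS (slack = 0).
Description: the claimed parameters are [15, 5, 11]_16; such a code would be MDS (meets Singleton bound).


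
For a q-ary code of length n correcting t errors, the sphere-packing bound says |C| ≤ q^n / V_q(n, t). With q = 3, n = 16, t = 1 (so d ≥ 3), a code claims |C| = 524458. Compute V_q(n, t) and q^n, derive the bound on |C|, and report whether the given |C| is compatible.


V_q(n, t) = 33, q^n = 43046721, Hamming bound = 1304446, |C| = 524458 ≤ bound (satisfied).

Step 1: Compute V_q(n, t) = Σ_{j=0}^1 C(n, j) (q−1)^j.
  j = 0: C(16,0)·(2)^0 = 1·1 = 1.
  j = 1: C(16,1)·(2)^1 = 16·2 = 32.
  V_q(n, t) = 1 + 32 = 33.
Step 2: q^n = 3^16 = 43046721.
Step 3: Hamming bound ⌊q^n / V_q(n,t)⌋ = ⌊43046721/33⌋ = 1304446.
Step 4: Compare |C| = 524458 to 1304446: satisfied.
The claimed |C| lies below the Hamming bound.


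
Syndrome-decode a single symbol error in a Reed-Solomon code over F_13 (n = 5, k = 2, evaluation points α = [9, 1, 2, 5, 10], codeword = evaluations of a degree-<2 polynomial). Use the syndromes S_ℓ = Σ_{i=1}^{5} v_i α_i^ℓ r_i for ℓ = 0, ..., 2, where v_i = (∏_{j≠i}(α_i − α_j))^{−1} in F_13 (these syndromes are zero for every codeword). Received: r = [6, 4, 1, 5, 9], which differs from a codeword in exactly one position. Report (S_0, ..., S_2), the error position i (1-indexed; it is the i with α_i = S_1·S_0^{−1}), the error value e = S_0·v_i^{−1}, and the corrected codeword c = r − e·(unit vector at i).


S = (5, 11, 6), error at position 5, error magnitude e = 6, c = [6, 4, 1, 5, 3].

Step 1: column multipliers v_i = (∏_{j≠i}(α_i − α_j))^{−1} mod 13.
  i = 1 (α = 9): (9−1)(9−2)(9−5)(9−10) = 8·7·4·(−1) = −224 ≡ 10, so v_1 = 10^{−1} = 4 (mod 13).
  i = 2 (α = 1): (1−9)(1−2)(1−5)(1−10) = (−8)·(−1)·(−4)·(−9) = 288 ≡ 2, so v_2 = 2^{−1} = 7 (mod 13).
  i = 3 (α = 2): (2−9)(2−1)(2−5)(2−10) = (−7)·1·(−3)·(−8) = −168 ≡ 1, so v_3 = 1^{−1} = 1 (mod 13).
  i = 4 (α = 5): (5−9)(5−1)(5−2)(5−10) = (−4)·4·3·(−5) = 240 ≡ 6, so v_4 = 6^{−1} = 11 (mod 13).
  i = 5 (α = 10): (10−9)(10−1)(10−2)(10−5) = 1·9·8·5 = 360 ≡ 9, so v_5 = 9^{−1} = 3 (mod 13).
  v = [4, 7, 1, 11, 3].
Step 2: syndromes of r = [6, 4, 1, 5, 9] (all sums mod 13).
  S_0 = Σ v_i r_i = 4·6 + 7·4 + 1·1 + 11·5 + 3·9 = 135 ≡ 5.
  S_1 = Σ v_i α_i r_i = 4·9·6 + 7·1·4 + 1·2·1 + 11·5·5 + 3·10·9 = 791 ≡ 11.
  α_i^2 mod 13 = [3, 1, 4, 12, 9].
  S_2 = Σ v_i α_i^2 r_i = 4·3·6 + 7·1·4 + 1·4·1 + 11·12·5 + 3·9·9 = 1007 ≡ 6.
  S = (5, 11, 6) ≠ 0, so r is not a codeword (an error is present).
Step 3: locate the error. For a single error e at position i, S_ℓ = v_i·e·α_i^ℓ, so α_err = S_1/S_0.
  S_0^{−1} = 5^{−1} = 8 (mod 13), so α_err = 11·8 = 88 ≡ 10 = α_5. Error position i = 5.
  Consistency check: S_2/S_1 = 6·6 = 36 ≡ 10 = α_err ✓ (single-error assumption holds).
Step 4: error magnitude e = S_0/v_5 = S_0·∏_{j≠5}(α_5 − α_j) = 5·9 = 45 ≡ 6 (mod 13).
Step 5: correct position 5: c_5 = r_5 − e = 9 − 6 ≡ 3 (mod 13). Hence c = [6, 4, 1, 5, 3].
  Check: interpolating c through the α_i gives m(x) = 7 + 10·x (degree < 2) with m(α_i) = c_i for every i, so c is indeed a codeword.


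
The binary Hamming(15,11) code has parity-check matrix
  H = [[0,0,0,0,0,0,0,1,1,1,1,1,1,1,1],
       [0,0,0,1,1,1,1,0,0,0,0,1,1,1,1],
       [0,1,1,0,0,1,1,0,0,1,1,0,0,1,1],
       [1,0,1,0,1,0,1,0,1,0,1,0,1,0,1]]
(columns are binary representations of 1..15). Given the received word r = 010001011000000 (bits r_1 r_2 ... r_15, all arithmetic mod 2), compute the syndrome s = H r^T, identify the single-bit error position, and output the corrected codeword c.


s = (0, 1, 0, 1)^T, error position = 5, corrected codeword c = 010011011000000

Compute s = H r^T mod 2 one row at a time:
  s_1 = 1 + 1 + 0 + 0 + 0 + 0 + 0 + 0 = 2 ≡ 0 (mod 2).
  s_2 = 0 + 0 + 1 + 0 + 0 + 0 + 0 + 0 = 1 ≡ 1 (mod 2).
  s_3 = 1 + 0 + 1 + 0 + 0 + 0 + 0 + 0 = 2 ≡ 0 (mod 2).
  s_4 = 0 + 0 + 0 + 0 + 1 + 0 + 0 + 0 = 1 ≡ 1 (mod 2).
s = (0, 1, 0, 1)^T — this equals column 5 of H (binary 0101), so error is at position 5.
Correct: flip bit 5 of r = 010001011000000 to get c = 010011011000000.


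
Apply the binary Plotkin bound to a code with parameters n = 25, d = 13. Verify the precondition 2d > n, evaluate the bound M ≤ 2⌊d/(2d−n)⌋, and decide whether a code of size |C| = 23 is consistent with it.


Plotkin bound M ≤ 26; given |C| = 23 ≤ bound (satisfied).

Check applicability: 2d = 26, n = 25.
2d − n = 1 > 0, so Plotkin applies.
Compute d/(2d−n) = 13/1 ≈ 13.0000.
⌊d/(2d−n)⌋ = 13.
Plotkin bound: M ≤ 2·13 = 26.
Given |C| = 23, check: satisfied.
This |C| is below the Plotkin bound.


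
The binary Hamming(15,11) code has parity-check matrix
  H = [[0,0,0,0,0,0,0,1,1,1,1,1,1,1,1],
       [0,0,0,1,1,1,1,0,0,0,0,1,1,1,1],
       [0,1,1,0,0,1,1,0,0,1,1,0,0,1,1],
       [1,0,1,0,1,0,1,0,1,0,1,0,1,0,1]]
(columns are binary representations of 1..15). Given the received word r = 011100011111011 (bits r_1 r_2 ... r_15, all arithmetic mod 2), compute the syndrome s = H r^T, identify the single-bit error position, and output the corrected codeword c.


s = (1, 0, 0, 0)^T, error position = 8, corrected codeword c = 011100001111011

Compute s = H r^T mod 2 one row at a time:
  s_1 = 1 + 1 + 1 + 1 + 1 + 0 + 1 + 1 = 7 ≡ 1 (mod 2).
  s_2 = 1 + 0 + 0 + 0 + 1 + 0 + 1 + 1 = 4 ≡ 0 (mod 2).
  s_3 = 1 + 1 + 0 + 0 + 1 + 1 + 1 + 1 = 6 ≡ 0 (mod 2).
  s_4 = 0 + 1 + 0 + 0 + 1 + 1 + 0 + 1 = 4 ≡ 0 (mod 2).
s = (1, 0, 0, 0)^T — this equals column 8 of H (binary 1000), so error is at position 8.
Correct: flip bit 8 of r = 011100011111011 to get c = 011100001111011.


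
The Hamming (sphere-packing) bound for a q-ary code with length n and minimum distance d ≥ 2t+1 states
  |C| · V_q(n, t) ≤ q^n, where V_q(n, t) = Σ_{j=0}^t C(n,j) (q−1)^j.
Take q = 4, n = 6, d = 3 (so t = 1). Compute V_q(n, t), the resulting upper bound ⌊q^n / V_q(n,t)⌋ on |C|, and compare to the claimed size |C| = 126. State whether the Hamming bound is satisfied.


V_q(n, t) = 19, q^n = 4096, Hamming bound = 215, |C| = 126 ≤ bound (satisfied).

Step 1: Compute V_q(n, t) = Σ_{j=0}^1 C(n, j) (q−1)^j.
  j = 0: C(6,0)·(3)^0 = 1·1 = 1.
  j = 1: C(6,1)·(3)^1 = 6·3 = 18.
  V_q(n, t) = 1 + 18 = 19.
Step 2: q^n = 4^6 = 4096.
Step 3: Hamming bound ⌊q^n / V_q(n,t)⌋ = ⌊4096/19⌋ = 215.
Step 4: Compare |C| = 126 to 215: satisfied.
The claimed |C| lies below the Hamming bound.


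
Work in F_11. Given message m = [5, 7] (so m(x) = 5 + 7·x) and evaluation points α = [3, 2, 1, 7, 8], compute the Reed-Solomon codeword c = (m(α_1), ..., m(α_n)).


c = [4, 8, 1, 10, 6]

Message polynomial: m(x) = 5 + 7·x (mod 11).
For each evaluation point α_i, compute m(α_i) mod 11:
  α_1 = 3: Horner steps 7 → 4, so m(3) = 4.
  α_2 = 2: Horner steps 7 → 8, so m(2) = 8.
  α_3 = 1: Horner steps 7 → 1, so m(1) = 1.
  α_4 = 7: Horner steps 7 → 10, so m(7) = 10.
  α_5 = 8: Horner steps 7 → 6, so m(8) = 6.
Codeword c = [4, 8, 1, 10, 6] ∈ F_11^5.


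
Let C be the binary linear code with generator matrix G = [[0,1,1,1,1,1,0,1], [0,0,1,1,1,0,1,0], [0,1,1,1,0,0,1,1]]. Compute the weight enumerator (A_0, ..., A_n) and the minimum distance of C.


Weight distribution: A_0 = 1, A_3 = 3, A_4 = 2, A_5 = 1, A_6 = 1. Minimum distance d = 3.

Enumerate all 2^3 = 8 messages m ∈ F_2^3.
For each, compute codeword c = mG in F_2^8, then tally its weight.
  m = 000 → c = 00000000, weight = 0.
  m = 100 → c = 01111101, weight = 6.
  m = 010 → c = 00111010, weight = 4.
  m = 110 → c = 01000111, weight = 4.
  m = 001 → c = 01110011, weight = 5.
  m = 101 → c = 00001110, weight = 3.
  m = 011 → c = 01001001, weight = 3.
  m = 111 → c = 00110100, weight = 3.
Tally weights:
  weight 0: 1 codewords.
  weight 3: 3 codewords.
  weight 4: 2 codewords.
  weight 5: 1 codewords.
  weight 6: 1 codewords.
Minimum distance d = smallest w > 0 with A_w > 0 = 3.
Sanity: Σ A_w = 8 = 2^3 = 8 ✓.


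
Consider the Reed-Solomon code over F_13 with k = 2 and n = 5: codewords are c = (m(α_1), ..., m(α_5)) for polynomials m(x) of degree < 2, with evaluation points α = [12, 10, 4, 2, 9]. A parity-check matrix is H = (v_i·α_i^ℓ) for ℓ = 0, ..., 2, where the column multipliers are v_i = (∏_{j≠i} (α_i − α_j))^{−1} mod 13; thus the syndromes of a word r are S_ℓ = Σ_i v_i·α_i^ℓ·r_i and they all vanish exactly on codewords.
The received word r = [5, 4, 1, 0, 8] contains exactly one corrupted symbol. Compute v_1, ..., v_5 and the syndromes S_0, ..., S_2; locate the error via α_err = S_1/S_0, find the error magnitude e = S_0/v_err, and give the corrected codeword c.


S = (11, 8, 7), error at position 5, error magnitude e = 11, c = [5, 4, 1, 0, 10].

Step 1: column multipliers v_i = (∏_{j≠i}(α_i − α_j))^{−1} mod 13.
  i = 1 (α = 12): (12−10)(12−4)(12−2)(12−9) = 2·8·10·3 = 480 ≡ 12, so v_1 = 12^{−1} = 12 (mod 13).
  i = 2 (α = 10): (10−12)(10−4)(10−2)(10−9) = (−2)·6·8·1 = −96 ≡ 8, so v_2 = 8^{−1} = 5 (mod 13).
  i = 3 (α = 4): (4−12)(4−10)(4−2)(4−9) = (−8)·(−6)·2·(−5) = −480 ≡ 1, so v_3 = 1^{−1} = 1 (mod 13).
  i = 4 (α = 2): (2−12)(2−10)(2−4)(2−9) = (−10)·(−8)·(−2)·(−7) = 1120 ≡ 2, so v_4 = 2^{−1} = 7 (mod 13).
  i = 5 (α = 9): (9−12)(9−10)(9−4)(9−2) = (−3)·(−1)·5·7 = 105 ≡ 1, so v_5 = 1^{−1} = 1 (mod 13).
  v = [12, 5, 1, 7, 1].
Step 2: syndromes of r = [5, 4, 1, 0, 8] (all sums mod 13).
  S_0 = Σ v_i r_i = 12·5 + 5·4 + 1·1 + 7·0 + 1·8 = 89 ≡ 11.
  S_1 = Σ v_i α_i r_i = 12·12·5 + 5·10·4 + 1·4·1 + 7·2·0 + 1·9·8 = 996 ≡ 8.
  α_i^2 mod 13 = [1, 9, 3, 4, 3].
  S_2 = Σ v_i α_i^2 r_i = 12·1·5 + 5·9·4 + 1·3·1 + 7·4·0 + 1·3·8 = 267 ≡ 7.
  S = (11, 8, 7) ≠ 0, so r is not a codeword (an error is present).
Step 3: locate the error. For a single error e at position i, S_ℓ = v_i·e·α_i^ℓ, so α_err = S_1/S_0.
  S_0^{−1} = 11^{−1} = 6 (mod 13), so α_err = 8·6 = 48 ≡ 9 = α_5. Error position i = 5.
  Consistency check: S_2/S_1 = 7·5 = 35 ≡ 9 = α_err ✓ (single-error assumption holds).
Step 4: error magnitude e = S_0/v_5 = S_0·∏_{j≠5}(α_5 − α_j) = 11·1 = 11 ≡ 11 (mod 13).
Step 5: correct position 5: c_5 = r_5 − e = 8 − 11 ≡ 10 (mod 13). Hence c = [5, 4, 1, 0, 10].
  Check: interpolating c through the α_i gives m(x) = 12 + 7·x (degree < 2) with m(α_i) = c_i for every i, so c is indeed a codeword.


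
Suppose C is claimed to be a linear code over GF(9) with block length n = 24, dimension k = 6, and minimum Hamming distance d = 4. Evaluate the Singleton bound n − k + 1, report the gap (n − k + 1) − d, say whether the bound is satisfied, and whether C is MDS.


Singleton RHS = n − k + 1 = 19, slack = 15, bound satisfied, not MDS.

Singleton bound: d ≤ n − k + 1.
Here n = 24, k = 6, so n − k + 1 = 19.
Given d = 4, check d ≤ 19: YES.
Slack = (n − k + 1) − d = 15.
The code is NOT MDS (slack = 15 > 0).
Description: the claimed parameters are [24, 6, 4]_9; such a code would be non-MDS.


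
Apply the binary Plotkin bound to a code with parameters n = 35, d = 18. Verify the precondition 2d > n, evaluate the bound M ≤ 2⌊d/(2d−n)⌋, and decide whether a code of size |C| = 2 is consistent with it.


Plotkin bound M ≤ 36; given |C| = 2 ≤ bound (satisfied).

Check applicability: 2d = 36, n = 35.
2d − n = 1 > 0, so Plotkin applies.
Compute d/(2d−n) = 18/1 ≈ 18.0000.
⌊d/(2d−n)⌋ = 18.
Plotkin bound: M ≤ 2·18 = 36.
Given |C| = 2, check: satisfied.
This |C| is below the Plotkin bound.


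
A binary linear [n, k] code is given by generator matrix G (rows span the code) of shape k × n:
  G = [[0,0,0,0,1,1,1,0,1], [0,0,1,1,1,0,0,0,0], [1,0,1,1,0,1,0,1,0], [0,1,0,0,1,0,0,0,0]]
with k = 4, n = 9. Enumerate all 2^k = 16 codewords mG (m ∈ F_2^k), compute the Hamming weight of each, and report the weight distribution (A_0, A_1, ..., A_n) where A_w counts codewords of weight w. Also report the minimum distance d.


Weight distribution: A_0 = 1, A_2 = 1, A_3 = 2, A_4 = 5, A_5 = 2, A_6 = 1, A_7 = 4. Minimum distance d = 2.

Enumerate all 2^4 = 16 messages m ∈ F_2^4.
For each, compute codeword c = mG in F_2^9, then tally its weight.
  m = 0000 → c = 000000000, weight = 0.
  m = 1000 → c = 000011101, weight = 4.
  m = 0100 → c = 001110000, weight = 3.
  m = 1100 → c = 001101101, weight = 5.
  m = 0010 → c = 101101010, weight = 5.
  m = 1010 → c = 101110111, weight = 7.
  m = 0110 → c = 100011010, weight = 4.
  m = 1110 → c = 100000111, weight = 4.
  m = 0001 → c = 010010000, weight = 2.
  m = 1001 → c = 010001101, weight = 4.
  m = 0101 → c = 011100000, weight = 3.
  m = 1101 → c = 011111101, weight = 7.
  m = 0011 → c = 111111010, weight = 7.
  m = 1011 → c = 111100111, weight = 7.
  m = 0111 → c = 110001010, weight = 4.
  m = 1111 → c = 110010111, weight = 6.
Tally weights:
  weight 0: 1 codewords.
  weight 2: 1 codewords.
  weight 3: 2 codewords.
  weight 4: 5 codewords.
  weight 5: 2 codewords.
  weight 6: 1 codewords.
  weight 7: 4 codewords.
Minimum distance d = smallest w > 0 with A_w > 0 = 2.
Sanity: Σ A_w = 16 = 2^4 = 16 ✓.


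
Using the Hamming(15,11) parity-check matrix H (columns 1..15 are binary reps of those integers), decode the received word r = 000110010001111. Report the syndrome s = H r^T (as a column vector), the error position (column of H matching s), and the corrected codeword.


s = (1, 0, 0, 1)^T, error position = 9, corrected codeword c = 000110011001111

Compute s = H r^T mod 2 one row at a time:
  s_1 = 1 + 0 + 0 + 0 + 1 + 1 + 1 + 1 = 5 ≡ 1 (mod 2).
  s_2 = 1 + 1 + 0 + 0 + 1 + 1 + 1 + 1 = 6 ≡ 0 (mod 2).
  s_3 = 0 + 0 + 0 + 0 + 0 + 0 + 1 + 1 = 2 ≡ 0 (mod 2).
  s_4 = 0 + 0 + 1 + 0 + 0 + 0 + 1 + 1 = 3 ≡ 1 (mod 2).
s = (1, 0, 0, 1)^T — this equals column 9 of H (binary 1001), so error is at position 9.
Correct: flip bit 9 of r = 000110010001111 to get c = 000110011001111.


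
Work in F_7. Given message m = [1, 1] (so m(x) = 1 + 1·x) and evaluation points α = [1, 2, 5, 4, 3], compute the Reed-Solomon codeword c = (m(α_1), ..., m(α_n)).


c = [2, 3, 6, 5, 4]

Message polynomial: m(x) = 1 + 1·x (mod 7).
For each evaluation point α_i, compute m(α_i) mod 7:
  α_1 = 1: Horner steps 1 → 2, so m(1) = 2.
  α_2 = 2: Horner steps 1 → 3, so m(2) = 3.
  α_3 = 5: Horner steps 1 → 6, so m(5) = 6.
  α_4 = 4: Horner steps 1 → 5, so m(4) = 5.
  α_5 = 3: Horner steps 1 → 4, so m(3) = 4.
Codeword c = [2, 3, 6, 5, 4] ∈ F_7^5.


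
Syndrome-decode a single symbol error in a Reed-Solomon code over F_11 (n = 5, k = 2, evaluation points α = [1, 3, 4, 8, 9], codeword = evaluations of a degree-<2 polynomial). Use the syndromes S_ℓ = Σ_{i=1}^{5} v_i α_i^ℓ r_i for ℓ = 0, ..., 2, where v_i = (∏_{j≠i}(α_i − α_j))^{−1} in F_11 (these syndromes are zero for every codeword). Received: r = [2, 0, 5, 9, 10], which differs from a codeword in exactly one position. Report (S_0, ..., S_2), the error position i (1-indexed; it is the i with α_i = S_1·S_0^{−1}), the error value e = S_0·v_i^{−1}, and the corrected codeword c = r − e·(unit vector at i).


S = (3, 9, 5), error at position 2, error magnitude e = 7, c = [2, 4, 5, 9, 10].

Step 1: column multipliers v_i = (∏_{j≠i}(α_i − α_j))^{−1} mod 11.
  i = 1 (α = 1): (1−3)(1−4)(1−8)(1−9) = (−2)·(−3)·(−7)·(−8) = 336 ≡ 6, so v_1 = 6^{−1} = 2 (mod 11).
  i = 2 (α = 3): (3−1)(3−4)(3−8)(3−9) = 2·(−1)·(−5)·(−6) = −60 ≡ 6, so v_2 = 6^{−1} = 2 (mod 11).
  i = 3 (α = 4): (4−1)(4−3)(4−8)(4−9) = 3·1·(−4)·(−5) = 60 ≡ 5, so v_3 = 5^{−1} = 9 (mod 11).
  i = 4 (α = 8): (8−1)(8−3)(8−4)(8−9) = 7·5·4·(−1) = −140 ≡ 3, so v_4 = 3^{−1} = 4 (mod 11).
  i = 5 (α = 9): (9−1)(9−3)(9−4)(9−8) = 8·6·5·1 = 240 ≡ 9, so v_5 = 9^{−1} = 5 (mod 11).
  v = [2, 2, 9, 4, 5].
Step 2: syndromes of r = [2, 0, 5, 9, 10] (all sums mod 11).
  S_0 = Σ v_i r_i = 2·2 + 2·0 + 9·5 + 4·9 + 5·10 = 135 ≡ 3.
  S_1 = Σ v_i α_i r_i = 2·1·2 + 2·3·0 + 9·4·5 + 4·8·9 + 5·9·10 = 922 ≡ 9.
  α_i^2 mod 11 = [1, 9, 5, 9, 4].
  S_2 = Σ v_i α_i^2 r_i = 2·1·2 + 2·9·0 + 9·5·5 + 4·9·9 + 5·4·10 = 753 ≡ 5.
  S = (3, 9, 5) ≠ 0, so r is not a codeword (an error is present).
Step 3: locate the error. For a single error e at position i, S_ℓ = v_i·e·α_i^ℓ, so α_err = S_1/S_0.
  S_0^{−1} = 3^{−1} = 4 (mod 11), so α_err = 9·4 = 36 ≡ 3 = α_2. Error position i = 2.
  Consistency check: S_2/S_1 = 5·5 = 25 ≡ 3 = α_err ✓ (single-error assumption holds).
Step 4: error magnitude e = S_0/v_2 = S_0·∏_{j≠2}(α_2 − α_j) = 3·6 = 18 ≡ 7 (mod 11).
Step 5: correct position 2: c_2 = r_2 − e = 0 − 7 ≡ 4 (mod 11). Hence c = [2, 4, 5, 9, 10].
  Check: interpolating c through the α_i gives m(x) = 1 + 1·x (degree < 2) with m(α_i) = c_i for every i, so c is indeed a codeword.


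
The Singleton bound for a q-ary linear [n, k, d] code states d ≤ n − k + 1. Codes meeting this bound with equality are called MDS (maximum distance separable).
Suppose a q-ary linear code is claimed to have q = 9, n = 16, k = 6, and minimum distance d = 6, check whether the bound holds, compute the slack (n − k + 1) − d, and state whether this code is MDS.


Singleton RHS = n − k + 1 = 11, slack = 5, bound satisfied, not MDS.

Singleton bound: d ≤ n − k + 1.
Here n = 16, k = 6, so n − k + 1 = 11.
Given d = 6, check d ≤ 11: YES.
Slack = (n − k + 1) − d = 5.
The code is NOT MDS (slack = 5 > 0).
Description: the claimed parameters are [16, 6, 6]_9; such a code would be non-MDS.


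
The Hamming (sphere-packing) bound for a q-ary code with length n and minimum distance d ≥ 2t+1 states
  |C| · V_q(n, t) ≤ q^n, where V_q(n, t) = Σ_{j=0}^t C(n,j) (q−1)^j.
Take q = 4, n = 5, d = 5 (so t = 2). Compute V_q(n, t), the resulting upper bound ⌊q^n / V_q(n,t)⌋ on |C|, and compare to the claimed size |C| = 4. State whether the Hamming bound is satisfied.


V_q(n, t) = 106, q^n = 1024, Hamming bound = 9, |C| = 4 ≤ bound (satisfied).

Step 1: Compute V_q(n, t) = Σ_{j=0}^2 C(n, j) (q−1)^j.
  j = 0: C(5,0)·(3)^0 = 1·1 = 1.
  j = 1: C(5,1)·(3)^1 = 5·3 = 15.
  j = 2: C(5,2)·(3)^2 = 10·9 = 90.
  V_q(n, t) = 1 + 15 + 90 = 106.
Step 2: q^n = 4^5 = 1024.
Step 3: Hamming bound ⌊q^n / V_q(n,t)⌋ = ⌊1024/106⌋ = 9.
Step 4: Compare |C| = 4 to 9: satisfied.
The claimed |C| lies below the Hamming bound.


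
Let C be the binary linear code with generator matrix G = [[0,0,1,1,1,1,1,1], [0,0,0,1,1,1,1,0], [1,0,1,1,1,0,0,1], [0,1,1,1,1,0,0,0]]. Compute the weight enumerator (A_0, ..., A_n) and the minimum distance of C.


Weight distribution: A_0 = 1, A_2 = 1, A_3 = 4, A_4 = 5, A_5 = 2, A_6 = 1, A_7 = 2. Minimum distance d = 2.

Enumerate all 2^4 = 16 messages m ∈ F_2^4.
For each, compute codeword c = mG in F_2^8, then tally its weight.
  m = 0000 → c = 00000000, weight = 0.
  m = 1000 → c = 00111111, weight = 6.
  m = 0100 → c = 00011110, weight = 4.
  m = 1100 → c = 00100001, weight = 2.
  m = 0010 → c = 10111001, weight = 5.
  m = 1010 → c = 10000110, weight = 3.
  m = 0110 → c = 10100111, weight = 5.
  m = 1110 → c = 10011000, weight = 3.
  m = 0001 → c = 01111000, weight = 4.
  m = 1001 → c = 01000111, weight = 4.
  m = 0101 → c = 01100110, weight = 4.
  m = 1101 → c = 01011001, weight = 4.
  m = 0011 → c = 11000001, weight = 3.
  m = 1011 → c = 11111110, weight = 7.
  m = 0111 → c = 11011111, weight = 7.
  m = 1111 → c = 11100000, weight = 3.
Tally weights:
  weight 0: 1 codewords.
  weight 2: 1 codewords.
  weight 3: 4 codewords.
  weight 4: 5 codewords.
  weight 5: 2 codewords.
  weight 6: 1 codewords.
  weight 7: 2 codewords.
Minimum distance d = smallest w > 0 with A_w > 0 = 2.
Sanity: Σ A_w = 16 = 2^4 = 16 ✓.


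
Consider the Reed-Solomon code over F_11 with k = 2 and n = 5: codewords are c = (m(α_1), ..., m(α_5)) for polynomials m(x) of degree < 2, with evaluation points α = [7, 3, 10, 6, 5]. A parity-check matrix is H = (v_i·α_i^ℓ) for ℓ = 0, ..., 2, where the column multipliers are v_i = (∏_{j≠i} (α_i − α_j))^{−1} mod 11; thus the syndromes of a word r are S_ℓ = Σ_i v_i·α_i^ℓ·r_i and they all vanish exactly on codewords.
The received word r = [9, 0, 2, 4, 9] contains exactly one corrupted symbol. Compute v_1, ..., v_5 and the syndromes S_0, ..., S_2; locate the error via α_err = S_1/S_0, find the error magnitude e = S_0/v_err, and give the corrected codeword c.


S = (5, 3, 4), error at position 5, error magnitude e = 10, c = [9, 0, 2, 4, 10].

Step 1: column multipliers v_i = (∏_{j≠i}(α_i − α_j))^{−1} mod 11.
  i = 1 (α = 7): (7−3)(7−10)(7−6)(7−5) = 4·(−3)·1·2 = −24 ≡ 9, so v_1 = 9^{−1} = 5 (mod 11).
  i = 2 (α = 3): (3−7)(3−10)(3−6)(3−5) = (−4)·(−7)·(−3)·(−2) = 168 ≡ 3, so v_2 = 3^{−1} = 4 (mod 11).
  i = 3 (α = 10): (10−7)(10−3)(10−6)(10−5) = 3·7·4·5 = 420 ≡ 2, so v_3 = 2^{−1} = 6 (mod 11).
  i = 4 (α = 6): (6−7)(6−3)(6−10)(6−5) = (−1)·3·(−4)·1 = 12 ≡ 1, so v_4 = 1^{−1} = 1 (mod 11).
  i = 5 (α = 5): (5−7)(5−3)(5−10)(5−6) = (−2)·2·(−5)·(−1) = −20 ≡ 2, so v_5 = 2^{−1} = 6 (mod 11).
  v = [5, 4, 6, 1, 6].
Step 2: syndromes of r = [9, 0, 2, 4, 9] (all sums mod 11).
  S_0 = Σ v_i r_i = 5·9 + 4·0 + 6·2 + 1·4 + 6·9 = 115 ≡ 5.
  S_1 = Σ v_i α_i r_i = 5·7·9 + 4·3·0 + 6·10·2 + 1·6·4 + 6·5·9 = 729 ≡ 3.
  α_i^2 mod 11 = [5, 9, 1, 3, 3].
  S_2 = Σ v_i α_i^2 r_i = 5·5·9 + 4·9·0 + 6·1·2 + 1·3·4 + 6·3·9 = 411 ≡ 4.
  S = (5, 3, 4) ≠ 0, so r is not a codeword (an error is present).
Step 3: locate the error. For a single error e at position i, S_ℓ = v_i·e·α_i^ℓ, so α_err = S_1/S_0.
  S_0^{−1} = 5^{−1} = 9 (mod 11), so α_err = 3·9 = 27 ≡ 5 = α_5. Error position i = 5.
  Consistency check: S_2/S_1 = 4·4 = 16 ≡ 5 = α_err ✓ (single-error assumption holds).
Step 4: error magnitude e = S_0/v_5 = S_0·∏_{j≠5}(α_5 − α_j) = 5·2 = 10 ≡ 10 (mod 11).
Step 5: correct position 5: c_5 = r_5 − e = 9 − 10 ≡ 10 (mod 11). Hence c = [9, 0, 2, 4, 10].
  Check: interpolating c through the α_i gives m(x) = 7 + 5·x (degree < 2) with m(α_i) = c_i for every i, so c is indeed a codeword.
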